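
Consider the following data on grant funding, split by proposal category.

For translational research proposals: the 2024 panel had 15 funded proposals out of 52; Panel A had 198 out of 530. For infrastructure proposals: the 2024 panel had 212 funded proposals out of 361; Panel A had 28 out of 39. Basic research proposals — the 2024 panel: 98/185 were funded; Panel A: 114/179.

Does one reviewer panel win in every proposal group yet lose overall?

Translational research: the 2024 panel 15/52 = 28.8%, Panel A 198/530 = 37.4% → Panel A
Infrastructure: the 2024 panel 212/361 = 58.7%, Panel A 28/39 = 71.8% → Panel A
Basic research: the 2024 panel 98/185 = 53.0%, Panel A 114/179 = 63.7% → Panel A
Overall: the 2024 panel 325/598 = 54.3%, Panel A 340/748 = 45.5% → the 2024 panel
Panel A wins each proposal group but the 2024 panel wins overall — the comparison reverses. Panel A's proposals skew toward translational research, which has a lower base rate.

Yes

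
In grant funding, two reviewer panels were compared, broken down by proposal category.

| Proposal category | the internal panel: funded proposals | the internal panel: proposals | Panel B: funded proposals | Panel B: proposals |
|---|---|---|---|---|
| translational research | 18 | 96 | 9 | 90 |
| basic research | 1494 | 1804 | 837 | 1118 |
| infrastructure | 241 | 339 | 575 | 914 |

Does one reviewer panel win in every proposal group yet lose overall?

No

Translational research: the internal panel 18/96 = 18.8%, Panel B 9/90 = 10.0% → the internal panel
Basic research: the internal panel 1494/1804 = 82.8%, Panel B 837/1118 = 74.9% → the internal panel
Infrastructure: the internal panel 241/339 = 71.1%, Panel B 575/914 = 62.9% → the internal panel
Overall: the internal panel 1753/2239 = 78.3%, Panel B 1421/2122 = 67.0% → the internal panel
The internal panel wins overall and in every proposal group — no reversal.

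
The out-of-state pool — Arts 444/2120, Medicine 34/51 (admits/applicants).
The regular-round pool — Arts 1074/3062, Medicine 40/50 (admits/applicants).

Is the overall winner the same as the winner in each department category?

Arts: the out-of-state pool 444/2120 = 20.9%, the regular-round pool 1074/3062 = 35.1% → the regular-round pool
Medicine: the out-of-state pool 34/51 = 66.7%, the regular-round pool 40/50 = 80.0% → the regular-round pool
Overall: the out-of-state pool 478/2171 = 22.0%, the regular-round pool 1114/3112 = 35.8% → the regular-round pool
The regular-round pool wins overall and in every department group — no reversal.

Yes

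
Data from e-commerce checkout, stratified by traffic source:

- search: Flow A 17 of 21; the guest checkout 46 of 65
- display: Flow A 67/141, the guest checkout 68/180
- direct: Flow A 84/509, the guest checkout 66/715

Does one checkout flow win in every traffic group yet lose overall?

No

Search: Flow A 17/21 = 81.0%, the guest checkout 46/65 = 70.8% → Flow A
Display: Flow A 67/141 = 47.5%, the guest checkout 68/180 = 37.8% → Flow A
Direct: Flow A 84/509 = 16.5%, the guest checkout 66/715 = 9.2% → Flow A
Overall: Flow A 168/671 = 25.0%, the guest checkout 180/960 = 18.8% → Flow A
Flow A wins overall and in every traffic group — no reversal.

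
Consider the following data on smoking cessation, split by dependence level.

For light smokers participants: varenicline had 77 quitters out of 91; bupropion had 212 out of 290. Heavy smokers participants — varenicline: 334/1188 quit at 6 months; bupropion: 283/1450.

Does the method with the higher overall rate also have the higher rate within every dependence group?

Yes

Light smokers: varenicline 77/91 = 84.6%, bupropion 212/290 = 73.1% → varenicline
Heavy smokers: varenicline 334/1188 = 28.1%, bupropion 283/1450 = 19.5% → varenicline
Overall: varenicline 411/1279 = 32.1%, bupropion 495/1740 = 28.4% → varenicline
Varenicline wins overall and in every dependence group — no reversal.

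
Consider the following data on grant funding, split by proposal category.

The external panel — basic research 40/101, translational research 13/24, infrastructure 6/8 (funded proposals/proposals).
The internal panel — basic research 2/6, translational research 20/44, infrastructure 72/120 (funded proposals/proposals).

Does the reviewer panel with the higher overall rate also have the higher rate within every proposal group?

Basic research: the external panel 40/101 = 39.6%, the internal panel 2/6 = 33.3% → the external panel
Translational research: the external panel 13/24 = 54.2%, the internal panel 20/44 = 45.5% → the external panel
Infrastructure: the external panel 6/8 = 75.0%, the internal panel 72/120 = 60.0% → the external panel
Overall: the external panel 59/133 = 44.4%, the internal panel 94/170 = 55.3% → the internal panel
The external panel wins each proposal group but the internal panel wins overall — the comparison reverses. The external panel's proposals skew toward basic research, which has a lower base rate.

No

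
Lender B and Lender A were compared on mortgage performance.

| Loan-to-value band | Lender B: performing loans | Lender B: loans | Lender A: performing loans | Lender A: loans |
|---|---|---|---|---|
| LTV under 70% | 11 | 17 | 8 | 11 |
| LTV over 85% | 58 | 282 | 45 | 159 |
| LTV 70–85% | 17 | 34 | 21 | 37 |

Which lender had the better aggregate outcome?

LTV under 70%: Lender B 11/17 = 64.7%, Lender A 8/11 = 72.7% → Lender A
LTV over 85%: Lender B 58/282 = 20.6%, Lender A 45/159 = 28.3% → Lender A
LTV 70–85%: Lender B 17/34 = 50.0%, Lender A 21/37 = 56.8% → Lender A
Overall: Lender B 86/333 = 25.8%, Lender A 74/207 = 35.7% → Lender A

Lender A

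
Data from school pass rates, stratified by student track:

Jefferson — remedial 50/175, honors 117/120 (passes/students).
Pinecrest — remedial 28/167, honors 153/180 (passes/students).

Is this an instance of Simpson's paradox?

Remedial: Jefferson 50/175 = 28.6%, Pinecrest 28/167 = 16.8% → Jefferson
Honors: Jefferson 117/120 = 97.5%, Pinecrest 153/180 = 85.0% → Jefferson
Overall: Jefferson 167/295 = 56.6%, Pinecrest 181/347 = 52.2% → Jefferson
Jefferson wins overall and in every student group — no reversal.

No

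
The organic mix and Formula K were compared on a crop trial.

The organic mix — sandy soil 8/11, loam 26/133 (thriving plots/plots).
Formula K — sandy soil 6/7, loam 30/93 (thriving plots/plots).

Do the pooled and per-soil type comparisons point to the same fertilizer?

Yes

Sandy soil: the organic mix 8/11 = 72.7%, Formula K 6/7 = 85.7% → Formula K
Loam: the organic mix 26/133 = 19.5%, Formula K 30/93 = 32.3% → Formula K
Overall: the organic mix 34/144 = 23.6%, Formula K 36/100 = 36.0% → Formula K
Formula K wins overall and in every soil group — no reversal.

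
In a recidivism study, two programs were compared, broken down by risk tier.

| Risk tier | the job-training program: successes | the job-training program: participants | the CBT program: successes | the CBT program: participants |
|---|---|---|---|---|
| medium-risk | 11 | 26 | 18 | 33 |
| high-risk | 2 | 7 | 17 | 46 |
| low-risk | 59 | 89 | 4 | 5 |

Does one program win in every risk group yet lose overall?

Yes

Medium-risk: the job-training program 11/26 = 42.3%, the CBT program 18/33 = 54.5% → the CBT program
High-risk: the job-training program 2/7 = 28.6%, the CBT program 17/46 = 37.0% → the CBT program
Low-risk: the job-training program 59/89 = 66.3%, the CBT program 4/5 = 80.0% → the CBT program
Overall: the job-training program 72/122 = 59.0%, the CBT program 39/84 = 46.4% → the job-training program
The CBT program wins each risk group but the job-training program wins overall — the comparison reverses. The CBT program's participants skew toward high-risk, which has a lower base rate.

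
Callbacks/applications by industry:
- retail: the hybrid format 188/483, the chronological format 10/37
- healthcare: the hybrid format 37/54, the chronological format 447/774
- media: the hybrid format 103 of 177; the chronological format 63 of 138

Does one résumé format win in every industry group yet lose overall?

Retail: the hybrid format 188/483 = 38.9%, the chronological format 10/37 = 27.0% → the hybrid format
Healthcare: the hybrid format 37/54 = 68.5%, the chronological format 447/774 = 57.8% → the hybrid format
Media: the hybrid format 103/177 = 58.2%, the chronological format 63/138 = 45.7% → the hybrid format
Overall: the hybrid format 328/714 = 45.9%, the chronological format 520/949 = 54.8% → the chronological format
The hybrid format wins each industry group but the chronological format wins overall — the comparison reverses. The hybrid format's applications skew toward retail, which has a lower base rate.

Yes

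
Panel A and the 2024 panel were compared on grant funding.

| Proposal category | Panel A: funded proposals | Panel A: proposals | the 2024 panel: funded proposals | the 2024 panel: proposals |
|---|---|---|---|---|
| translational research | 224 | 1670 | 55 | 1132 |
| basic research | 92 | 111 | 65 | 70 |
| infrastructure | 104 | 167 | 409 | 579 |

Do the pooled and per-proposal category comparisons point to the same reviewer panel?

Translational research: Panel A 224/1670 = 13.4%, the 2024 panel 55/1132 = 4.9% → Panel A
Basic research: Panel A 92/111 = 82.9%, the 2024 panel 65/70 = 92.9% → the 2024 panel
Infrastructure: Panel A 104/167 = 62.3%, the 2024 panel 409/579 = 70.6% → the 2024 panel
Overall: Panel A 420/1948 = 21.6%, the 2024 panel 529/1781 = 29.7% → the 2024 panel
Neither sweeps: Panel A wins 1 of 3 groups, the 2024 panel wins 2. The 2024 panel wins overall but not every group — no Simpson reversal.

No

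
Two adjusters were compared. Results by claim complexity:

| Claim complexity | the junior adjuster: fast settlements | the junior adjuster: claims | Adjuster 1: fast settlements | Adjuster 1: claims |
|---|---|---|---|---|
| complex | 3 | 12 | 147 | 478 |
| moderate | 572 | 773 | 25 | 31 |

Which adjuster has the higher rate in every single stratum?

Adjuster 1

Complex: the junior adjuster 3/12 = 25.0%, Adjuster 1 147/478 = 30.8% → Adjuster 1
Moderate: the junior adjuster 572/773 = 74.0%, Adjuster 1 25/31 = 80.6% → Adjuster 1
Adjuster 1 has the higher rate in both groups.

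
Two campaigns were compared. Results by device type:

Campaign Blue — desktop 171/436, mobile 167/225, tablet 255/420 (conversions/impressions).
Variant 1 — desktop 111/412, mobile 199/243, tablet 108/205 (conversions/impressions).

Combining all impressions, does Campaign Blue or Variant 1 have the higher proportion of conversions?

Desktop: Campaign Blue 171/436 = 39.2%, Variant 1 111/412 = 26.9% → Campaign Blue
Mobile: Campaign Blue 167/225 = 74.2%, Variant 1 199/243 = 81.9% → Variant 1
Tablet: Campaign Blue 255/420 = 60.7%, Variant 1 108/205 = 52.7% → Campaign Blue
Overall: Campaign Blue 593/1081 = 54.9%, Variant 1 418/860 = 48.6% → Campaign Blue
(Neither sweeps every device group, but Campaign Blue has the higher pooled rate.)

Campaign Blue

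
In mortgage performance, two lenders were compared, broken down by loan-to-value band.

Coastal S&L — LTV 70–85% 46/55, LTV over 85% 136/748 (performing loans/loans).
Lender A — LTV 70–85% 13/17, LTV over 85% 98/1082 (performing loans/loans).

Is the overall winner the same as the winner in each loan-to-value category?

Yes

LTV 70–85%: Coastal S&L 46/55 = 83.6%, Lender A 13/17 = 76.5% → Coastal S&L
LTV over 85%: Coastal S&L 136/748 = 18.2%, Lender A 98/1082 = 9.1% → Coastal S&L
Overall: Coastal S&L 182/803 = 22.7%, Lender A 111/1099 = 10.1% → Coastal S&L
Coastal S&L wins overall and in every loan-to-value group — no reversal.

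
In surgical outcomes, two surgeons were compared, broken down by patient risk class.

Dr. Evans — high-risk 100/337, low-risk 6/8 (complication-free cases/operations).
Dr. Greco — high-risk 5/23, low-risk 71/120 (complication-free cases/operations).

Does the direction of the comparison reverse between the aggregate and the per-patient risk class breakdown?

Yes

High-risk: Dr. Evans 100/337 = 29.7%, Dr. Greco 5/23 = 21.7% → Dr. Evans
Low-risk: Dr. Evans 6/8 = 75.0%, Dr. Greco 71/120 = 59.2% → Dr. Evans
Overall: Dr. Evans 106/345 = 30.7%, Dr. Greco 76/143 = 53.1% → Dr. Greco
Dr. Evans wins each patient risk group but Dr. Greco wins overall — the comparison reverses. Dr. Evans's operations skew toward high-risk, which has a lower base rate.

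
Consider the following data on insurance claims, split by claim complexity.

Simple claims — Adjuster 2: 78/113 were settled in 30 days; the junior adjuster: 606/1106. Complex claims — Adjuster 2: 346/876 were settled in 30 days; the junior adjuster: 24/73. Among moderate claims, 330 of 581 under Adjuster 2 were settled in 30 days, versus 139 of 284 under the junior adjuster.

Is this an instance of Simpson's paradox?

Yes

Simple: Adjuster 2 78/113 = 69.0%, the junior adjuster 606/1106 = 54.8% → Adjuster 2
Complex: Adjuster 2 346/876 = 39.5%, the junior adjuster 24/73 = 32.9% → Adjuster 2
Moderate: Adjuster 2 330/581 = 56.8%, the junior adjuster 139/284 = 48.9% → Adjuster 2
Overall: Adjuster 2 754/1570 = 48.0%, the junior adjuster 769/1463 = 52.6% → the junior adjuster
Adjuster 2 wins each claim group but the junior adjuster wins overall — the comparison reverses. Adjuster 2's claims skew toward complex, which has a lower base rate.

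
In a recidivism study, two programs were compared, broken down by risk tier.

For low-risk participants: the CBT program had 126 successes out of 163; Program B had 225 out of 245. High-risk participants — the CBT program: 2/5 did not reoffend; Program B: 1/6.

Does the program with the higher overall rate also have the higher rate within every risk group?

Low-risk: the CBT program 126/163 = 77.3%, Program B 225/245 = 91.8% → Program B
High-risk: the CBT program 2/5 = 40.0%, Program B 1/6 = 16.7% → the CBT program
Overall: the CBT program 128/168 = 76.2%, Program B 226/251 = 90.0% → Program B
Neither sweeps: the CBT program wins 1 of 2 groups, Program B wins 1. Program B wins overall but not every group — no Simpson reversal.

No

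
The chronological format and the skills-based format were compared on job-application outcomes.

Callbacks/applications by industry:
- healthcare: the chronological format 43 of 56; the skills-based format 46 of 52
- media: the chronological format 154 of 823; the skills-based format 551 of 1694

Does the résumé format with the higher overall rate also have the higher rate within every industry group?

Yes

Healthcare: the chronological format 43/56 = 76.8%, the skills-based format 46/52 = 88.5% → the skills-based format
Media: the chronological format 154/823 = 18.7%, the skills-based format 551/1694 = 32.5% → the skills-based format
Overall: the chronological format 197/879 = 22.4%, the skills-based format 597/1746 = 34.2% → the skills-based format
The skills-based format wins overall and in every industry group — no reversal.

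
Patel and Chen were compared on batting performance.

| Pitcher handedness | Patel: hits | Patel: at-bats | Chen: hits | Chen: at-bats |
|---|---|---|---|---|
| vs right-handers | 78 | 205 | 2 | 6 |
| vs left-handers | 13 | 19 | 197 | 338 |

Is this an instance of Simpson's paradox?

Vs right-handers: Patel 78/205 = 38.0%, Chen 2/6 = 33.3% → Patel
Vs left-handers: Patel 13/19 = 68.4%, Chen 197/338 = 58.3% → Patel
Overall: Patel 91/224 = 40.6%, Chen 199/344 = 57.8% → Chen
Patel wins each pitcher group but Chen wins overall — the comparison reverses. Patel's at-bats skew toward vs right-handers, which has a lower base rate.

Yes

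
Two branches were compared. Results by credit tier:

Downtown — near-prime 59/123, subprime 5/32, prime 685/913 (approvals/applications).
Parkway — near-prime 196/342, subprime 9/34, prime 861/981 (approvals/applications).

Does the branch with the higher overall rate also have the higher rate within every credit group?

Near-prime: Downtown 59/123 = 48.0%, Parkway 196/342 = 57.3% → Parkway
Subprime: Downtown 5/32 = 15.6%, Parkway 9/34 = 26.5% → Parkway
Prime: Downtown 685/913 = 75.0%, Parkway 861/981 = 87.8% → Parkway
Overall: Downtown 749/1068 = 70.1%, Parkway 1066/1357 = 78.6% → Parkway
Parkway wins overall and in every credit group — no reversal.

Yes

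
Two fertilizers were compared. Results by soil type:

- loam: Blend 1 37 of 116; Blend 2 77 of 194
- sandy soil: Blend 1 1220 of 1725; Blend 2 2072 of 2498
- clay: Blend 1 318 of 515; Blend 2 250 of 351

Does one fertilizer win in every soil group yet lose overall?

No

Loam: Blend 1 37/116 = 31.9%, Blend 2 77/194 = 39.7% → Blend 2
Sandy soil: Blend 1 1220/1725 = 70.7%, Blend 2 2072/2498 = 82.9% → Blend 2
Clay: Blend 1 318/515 = 61.7%, Blend 2 250/351 = 71.2% → Blend 2
Overall: Blend 1 1575/2356 = 66.9%, Blend 2 2399/3043 = 78.8% → Blend 2
Blend 2 wins overall and in every soil group — no reversal.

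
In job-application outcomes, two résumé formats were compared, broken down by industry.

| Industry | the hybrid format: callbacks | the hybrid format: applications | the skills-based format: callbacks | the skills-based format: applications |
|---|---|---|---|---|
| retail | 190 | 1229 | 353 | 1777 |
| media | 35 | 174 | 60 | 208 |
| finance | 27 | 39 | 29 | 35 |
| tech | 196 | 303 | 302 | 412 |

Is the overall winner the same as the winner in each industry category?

Yes

Retail: the hybrid format 190/1229 = 15.5%, the skills-based format 353/1777 = 19.9% → the skills-based format
Media: the hybrid format 35/174 = 20.1%, the skills-based format 60/208 = 28.8% → the skills-based format
Finance: the hybrid format 27/39 = 69.2%, the skills-based format 29/35 = 82.9% → the skills-based format
Tech: the hybrid format 196/303 = 64.7%, the skills-based format 302/412 = 73.3% → the skills-based format
Overall: the hybrid format 448/1745 = 25.7%, the skills-based format 744/2432 = 30.6% → the skills-based format
The skills-based format wins overall and in every industry group — no reversal.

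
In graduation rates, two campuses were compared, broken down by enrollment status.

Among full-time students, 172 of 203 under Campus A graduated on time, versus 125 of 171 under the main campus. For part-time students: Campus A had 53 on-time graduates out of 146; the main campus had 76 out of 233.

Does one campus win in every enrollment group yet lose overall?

No

Full-time: Campus A 172/203 = 84.7%, the main campus 125/171 = 73.1% → Campus A
Part-time: Campus A 53/146 = 36.3%, the main campus 76/233 = 32.6% → Campus A
Overall: Campus A 225/349 = 64.5%, the main campus 201/404 = 49.8% → Campus A
Campus A wins overall and in every enrollment group — no reversal.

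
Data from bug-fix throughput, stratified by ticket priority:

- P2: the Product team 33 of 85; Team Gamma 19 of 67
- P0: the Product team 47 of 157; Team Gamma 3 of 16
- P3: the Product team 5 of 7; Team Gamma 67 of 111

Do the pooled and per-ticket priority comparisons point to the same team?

No

P2: the Product team 33/85 = 38.8%, Team Gamma 19/67 = 28.4% → the Product team
P0: the Product team 47/157 = 29.9%, Team Gamma 3/16 = 18.8% → the Product team
P3: the Product team 5/7 = 71.4%, Team Gamma 67/111 = 60.4% → the Product team
Overall: the Product team 85/249 = 34.1%, Team Gamma 89/194 = 45.9% → Team Gamma
The Product team wins each ticket group but Team Gamma wins overall — the comparison reverses. The Product team's tickets skew toward P0, which has a lower base rate.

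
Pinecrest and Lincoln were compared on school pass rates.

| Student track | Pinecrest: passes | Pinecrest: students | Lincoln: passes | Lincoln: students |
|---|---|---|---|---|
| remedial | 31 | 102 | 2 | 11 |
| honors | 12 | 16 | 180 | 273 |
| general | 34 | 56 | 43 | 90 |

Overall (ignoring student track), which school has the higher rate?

Lincoln

Remedial: Pinecrest 31/102 = 30.4%, Lincoln 2/11 = 18.2% → Pinecrest
Honors: Pinecrest 12/16 = 75.0%, Lincoln 180/273 = 65.9% → Pinecrest
General: Pinecrest 34/56 = 60.7%, Lincoln 43/90 = 47.8% → Pinecrest
Overall: Pinecrest 77/174 = 44.3%, Lincoln 225/374 = 60.2% → Lincoln
(Pinecrest wins every student group but Lincoln wins overall — Pinecrest's students skew toward the low-rate remedial group.)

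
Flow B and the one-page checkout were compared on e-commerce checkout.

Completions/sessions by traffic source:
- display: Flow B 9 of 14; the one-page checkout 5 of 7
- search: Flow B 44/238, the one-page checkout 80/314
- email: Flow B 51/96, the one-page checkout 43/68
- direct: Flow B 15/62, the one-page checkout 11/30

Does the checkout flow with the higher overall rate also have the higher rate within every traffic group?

Display: Flow B 9/14 = 64.3%, the one-page checkout 5/7 = 71.4% → the one-page checkout
Search: Flow B 44/238 = 18.5%, the one-page checkout 80/314 = 25.5% → the one-page checkout
Email: Flow B 51/96 = 53.1%, the one-page checkout 43/68 = 63.2% → the one-page checkout
Direct: Flow B 15/62 = 24.2%, the one-page checkout 11/30 = 36.7% → the one-page checkout
Overall: Flow B 119/410 = 29.0%, the one-page checkout 139/419 = 33.2% → the one-page checkout
The one-page checkout wins overall and in every traffic group — no reversal.

Yes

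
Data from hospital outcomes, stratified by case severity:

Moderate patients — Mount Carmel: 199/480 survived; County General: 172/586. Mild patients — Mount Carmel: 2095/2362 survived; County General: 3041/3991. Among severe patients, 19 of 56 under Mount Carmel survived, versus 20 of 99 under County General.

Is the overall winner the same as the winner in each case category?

Yes

Moderate: Mount Carmel 199/480 = 41.5%, County General 172/586 = 29.4% → Mount Carmel
Mild: Mount Carmel 2095/2362 = 88.7%, County General 3041/3991 = 76.2% → Mount Carmel
Severe: Mount Carmel 19/56 = 33.9%, County General 20/99 = 20.2% → Mount Carmel
Overall: Mount Carmel 2313/2898 = 79.8%, County General 3233/4676 = 69.1% → Mount Carmel
Mount Carmel wins overall and in every case group — no reversal.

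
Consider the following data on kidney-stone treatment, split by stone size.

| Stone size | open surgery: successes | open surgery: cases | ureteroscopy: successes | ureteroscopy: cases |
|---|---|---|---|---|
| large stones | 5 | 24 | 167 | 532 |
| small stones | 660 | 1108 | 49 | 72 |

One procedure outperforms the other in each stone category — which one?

ureteroscopy

Large stones: open surgery 5/24 = 20.8%, ureteroscopy 167/532 = 31.4% → ureteroscopy
Small stones: open surgery 660/1108 = 59.6%, ureteroscopy 49/72 = 68.1% → ureteroscopy
Ureteroscopy has the higher rate in both groups.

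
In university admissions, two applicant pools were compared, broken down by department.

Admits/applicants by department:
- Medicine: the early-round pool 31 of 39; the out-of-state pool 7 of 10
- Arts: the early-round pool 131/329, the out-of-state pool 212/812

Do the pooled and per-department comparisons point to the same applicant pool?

Yes

Medicine: the early-round pool 31/39 = 79.5%, the out-of-state pool 7/10 = 70.0% → the early-round pool
Arts: the early-round pool 131/329 = 39.8%, the out-of-state pool 212/812 = 26.1% → the early-round pool
Overall: the early-round pool 162/368 = 44.0%, the out-of-state pool 219/822 = 26.6% → the early-round pool
The early-round pool wins overall and in every department group — no reversal.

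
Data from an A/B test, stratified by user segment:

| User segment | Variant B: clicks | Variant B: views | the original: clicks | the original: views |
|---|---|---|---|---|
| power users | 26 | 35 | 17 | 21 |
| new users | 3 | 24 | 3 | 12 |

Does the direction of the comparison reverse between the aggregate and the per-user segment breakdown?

Power users: Variant B 26/35 = 74.3%, the original 17/21 = 81.0% → the original
New users: Variant B 3/24 = 12.5%, the original 3/12 = 25.0% → the original
Overall: Variant B 29/59 = 49.2%, the original 20/33 = 60.6% → the original
The original wins overall and in every user group — no reversal.

No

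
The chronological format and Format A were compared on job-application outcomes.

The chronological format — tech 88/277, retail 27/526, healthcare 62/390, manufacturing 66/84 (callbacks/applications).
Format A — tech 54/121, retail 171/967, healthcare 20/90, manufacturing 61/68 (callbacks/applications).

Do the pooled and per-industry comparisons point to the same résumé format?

Tech: the chronological format 88/277 = 31.8%, Format A 54/121 = 44.6% → Format A
Retail: the chronological format 27/526 = 5.1%, Format A 171/967 = 17.7% → Format A
Healthcare: the chronological format 62/390 = 15.9%, Format A 20/90 = 22.2% → Format A
Manufacturing: the chronological format 66/84 = 78.6%, Format A 61/68 = 89.7% → Format A
Overall: the chronological format 243/1277 = 19.0%, Format A 306/1246 = 24.6% → Format A
Format A wins overall and in every industry group — no reversal.

Yes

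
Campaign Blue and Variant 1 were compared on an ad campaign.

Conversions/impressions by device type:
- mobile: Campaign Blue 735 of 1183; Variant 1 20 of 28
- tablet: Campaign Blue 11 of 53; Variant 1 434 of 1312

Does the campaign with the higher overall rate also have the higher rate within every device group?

Mobile: Campaign Blue 735/1183 = 62.1%, Variant 1 20/28 = 71.4% → Variant 1
Tablet: Campaign Blue 11/53 = 20.8%, Variant 1 434/1312 = 33.1% → Variant 1
Overall: Campaign Blue 746/1236 = 60.4%, Variant 1 454/1340 = 33.9% → Campaign Blue
Variant 1 wins each device group but Campaign Blue wins overall — the comparison reverses. Variant 1's impressions skew toward tablet, which has a lower base rate.

No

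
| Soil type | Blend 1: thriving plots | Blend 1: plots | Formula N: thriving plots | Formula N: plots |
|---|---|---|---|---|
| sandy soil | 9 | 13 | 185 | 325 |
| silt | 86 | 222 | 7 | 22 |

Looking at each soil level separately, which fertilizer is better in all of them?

Blend 1

Sandy soil: Blend 1 9/13 = 69.2%, Formula N 185/325 = 56.9% → Blend 1
Silt: Blend 1 86/222 = 38.7%, Formula N 7/22 = 31.8% → Blend 1
Blend 1 has the higher rate in both groups.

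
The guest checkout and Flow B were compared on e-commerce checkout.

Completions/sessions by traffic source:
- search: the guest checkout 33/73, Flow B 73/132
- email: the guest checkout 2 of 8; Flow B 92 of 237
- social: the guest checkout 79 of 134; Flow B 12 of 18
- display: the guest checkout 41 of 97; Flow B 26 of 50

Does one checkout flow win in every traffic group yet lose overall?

Search: the guest checkout 33/73 = 45.2%, Flow B 73/132 = 55.3% → Flow B
Email: the guest checkout 2/8 = 25.0%, Flow B 92/237 = 38.8% → Flow B
Social: the guest checkout 79/134 = 59.0%, Flow B 12/18 = 66.7% → Flow B
Display: the guest checkout 41/97 = 42.3%, Flow B 26/50 = 52.0% → Flow B
Overall: the guest checkout 155/312 = 49.7%, Flow B 203/437 = 46.5% → the guest checkout
Flow B wins each traffic group but the guest checkout wins overall — the comparison reverses. Flow B's sessions skew toward email, which has a lower base rate.

Yes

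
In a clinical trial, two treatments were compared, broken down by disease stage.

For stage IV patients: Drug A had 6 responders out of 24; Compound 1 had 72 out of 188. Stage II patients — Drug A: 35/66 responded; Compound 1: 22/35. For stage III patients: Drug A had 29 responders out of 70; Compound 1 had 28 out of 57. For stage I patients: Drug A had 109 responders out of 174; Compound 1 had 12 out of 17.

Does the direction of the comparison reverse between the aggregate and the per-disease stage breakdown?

Stage IV: Drug A 6/24 = 25.0%, Compound 1 72/188 = 38.3% → Compound 1
Stage II: Drug A 35/66 = 53.0%, Compound 1 22/35 = 62.9% → Compound 1
Stage III: Drug A 29/70 = 41.4%, Compound 1 28/57 = 49.1% → Compound 1
Stage I: Drug A 109/174 = 62.6%, Compound 1 12/17 = 70.6% → Compound 1
Overall: Drug A 179/334 = 53.6%, Compound 1 134/297 = 45.1% → Drug A
Compound 1 wins each disease group but Drug A wins overall — the comparison reverses. Compound 1's patients skew toward stage IV, which has a lower base rate.

Yes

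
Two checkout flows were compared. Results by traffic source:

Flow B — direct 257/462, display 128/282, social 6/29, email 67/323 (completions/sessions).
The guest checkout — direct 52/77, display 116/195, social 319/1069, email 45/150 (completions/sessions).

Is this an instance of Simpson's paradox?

Yes

Direct: Flow B 257/462 = 55.6%, the guest checkout 52/77 = 67.5% → the guest checkout
Display: Flow B 128/282 = 45.4%, the guest checkout 116/195 = 59.5% → the guest checkout
Social: Flow B 6/29 = 20.7%, the guest checkout 319/1069 = 29.8% → the guest checkout
Email: Flow B 67/323 = 20.7%, the guest checkout 45/150 = 30.0% → the guest checkout
Overall: Flow B 458/1096 = 41.8%, the guest checkout 532/1491 = 35.7% → Flow B
The guest checkout wins each traffic group but Flow B wins overall — the comparison reverses. The guest checkout's sessions skew toward social, which has a lower base rate.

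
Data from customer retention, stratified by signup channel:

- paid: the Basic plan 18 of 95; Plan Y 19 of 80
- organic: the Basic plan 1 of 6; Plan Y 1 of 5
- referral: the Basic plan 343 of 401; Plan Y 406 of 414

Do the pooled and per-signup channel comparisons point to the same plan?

Paid: the Basic plan 18/95 = 18.9%, Plan Y 19/80 = 23.8% → Plan Y
Organic: the Basic plan 1/6 = 16.7%, Plan Y 1/5 = 20.0% → Plan Y
Referral: the Basic plan 343/401 = 85.5%, Plan Y 406/414 = 98.1% → Plan Y
Overall: the Basic plan 362/502 = 72.1%, Plan Y 426/499 = 85.4% → Plan Y
Plan Y wins overall and in every signup group — no reversal.

Yes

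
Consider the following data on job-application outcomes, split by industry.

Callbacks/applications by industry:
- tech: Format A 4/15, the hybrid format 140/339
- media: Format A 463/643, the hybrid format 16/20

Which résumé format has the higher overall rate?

Tech: Format A 4/15 = 26.7%, the hybrid format 140/339 = 41.3% → the hybrid format
Media: Format A 463/643 = 72.0%, the hybrid format 16/20 = 80.0% → the hybrid format
Overall: Format A 467/658 = 71.0%, the hybrid format 156/359 = 43.5% → Format A
(The hybrid format wins every industry group but Format A wins overall — the hybrid format's applications skew toward the low-rate tech group.)

Format A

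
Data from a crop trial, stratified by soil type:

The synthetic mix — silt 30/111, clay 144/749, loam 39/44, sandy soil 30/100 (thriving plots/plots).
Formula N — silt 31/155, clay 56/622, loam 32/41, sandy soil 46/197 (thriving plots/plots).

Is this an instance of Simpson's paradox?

No

Silt: the synthetic mix 30/111 = 27.0%, Formula N 31/155 = 20.0% → the synthetic mix
Clay: the synthetic mix 144/749 = 19.2%, Formula N 56/622 = 9.0% → the synthetic mix
Loam: the synthetic mix 39/44 = 88.6%, Formula N 32/41 = 78.0% → the synthetic mix
Sandy soil: the synthetic mix 30/100 = 30.0%, Formula N 46/197 = 23.4% → the synthetic mix
Overall: the synthetic mix 243/1004 = 24.2%, Formula N 165/1015 = 16.3% → the synthetic mix
The synthetic mix wins overall and in every soil group — no reversal.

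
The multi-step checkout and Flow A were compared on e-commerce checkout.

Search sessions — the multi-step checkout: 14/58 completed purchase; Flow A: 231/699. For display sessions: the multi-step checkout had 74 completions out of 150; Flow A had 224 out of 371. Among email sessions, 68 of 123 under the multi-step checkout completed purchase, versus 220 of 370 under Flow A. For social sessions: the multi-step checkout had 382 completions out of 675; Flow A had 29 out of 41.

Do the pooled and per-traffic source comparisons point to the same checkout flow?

Search: the multi-step checkout 14/58 = 24.1%, Flow A 231/699 = 33.0% → Flow A
Display: the multi-step checkout 74/150 = 49.3%, Flow A 224/371 = 60.4% → Flow A
Email: the multi-step checkout 68/123 = 55.3%, Flow A 220/370 = 59.5% → Flow A
Social: the multi-step checkout 382/675 = 56.6%, Flow A 29/41 = 70.7% → Flow A
Overall: the multi-step checkout 538/1006 = 53.5%, Flow A 704/1481 = 47.5% → the multi-step checkout
Flow A wins each traffic group but the multi-step checkout wins overall — the comparison reverses. Flow A's sessions skew toward search, which has a lower base rate.

No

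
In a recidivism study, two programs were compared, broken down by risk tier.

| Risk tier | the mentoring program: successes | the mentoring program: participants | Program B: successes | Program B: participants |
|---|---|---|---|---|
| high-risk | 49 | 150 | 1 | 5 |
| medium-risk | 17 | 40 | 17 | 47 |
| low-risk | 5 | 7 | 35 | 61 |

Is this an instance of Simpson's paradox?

Yes

High-risk: the mentoring program 49/150 = 32.7%, Program B 1/5 = 20.0% → the mentoring program
Medium-risk: the mentoring program 17/40 = 42.5%, Program B 17/47 = 36.2% → the mentoring program
Low-risk: the mentoring program 5/7 = 71.4%, Program B 35/61 = 57.4% → the mentoring program
Overall: the mentoring program 71/197 = 36.0%, Program B 53/113 = 46.9% → Program B
The mentoring program wins each risk group but Program B wins overall — the comparison reverses. The mentoring program's participants skew toward high-risk, which has a lower base rate.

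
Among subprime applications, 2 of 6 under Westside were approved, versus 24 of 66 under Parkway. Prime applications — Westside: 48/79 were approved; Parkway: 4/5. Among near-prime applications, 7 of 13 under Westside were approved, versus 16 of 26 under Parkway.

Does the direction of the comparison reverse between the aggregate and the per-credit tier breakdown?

Yes

Subprime: Westside 2/6 = 33.3%, Parkway 24/66 = 36.4% → Parkway
Prime: Westside 48/79 = 60.8%, Parkway 4/5 = 80.0% → Parkway
Near-prime: Westside 7/13 = 53.8%, Parkway 16/26 = 61.5% → Parkway
Overall: Westside 57/98 = 58.2%, Parkway 44/97 = 45.4% → Westside
Parkway wins each credit group but Westside wins overall — the comparison reverses. Parkway's applications skew toward subprime, which has a lower base rate.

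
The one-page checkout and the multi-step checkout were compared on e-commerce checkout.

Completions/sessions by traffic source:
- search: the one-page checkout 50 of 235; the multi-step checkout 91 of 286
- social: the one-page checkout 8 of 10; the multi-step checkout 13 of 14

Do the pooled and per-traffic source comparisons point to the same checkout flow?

Yes

Search: the one-page checkout 50/235 = 21.3%, the multi-step checkout 91/286 = 31.8% → the multi-step checkout
Social: the one-page checkout 8/10 = 80.0%, the multi-step checkout 13/14 = 92.9% → the multi-step checkout
Overall: the one-page checkout 58/245 = 23.7%, the multi-step checkout 104/300 = 34.7% → the multi-step checkout
The multi-step checkout wins overall and in every traffic group — no reversal.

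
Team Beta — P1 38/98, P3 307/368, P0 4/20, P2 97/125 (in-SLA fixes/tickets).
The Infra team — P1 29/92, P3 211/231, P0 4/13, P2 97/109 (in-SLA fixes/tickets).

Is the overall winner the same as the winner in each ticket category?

No

P1: Team Beta 38/98 = 38.8%, the Infra team 29/92 = 31.5% → Team Beta
P3: Team Beta 307/368 = 83.4%, the Infra team 211/231 = 91.3% → the Infra team
P0: Team Beta 4/20 = 20.0%, the Infra team 4/13 = 30.8% → the Infra team
P2: Team Beta 97/125 = 77.6%, the Infra team 97/109 = 89.0% → the Infra team
Overall: Team Beta 446/611 = 73.0%, the Infra team 341/445 = 76.6% → the Infra team
Neither sweeps: Team Beta wins 1 of 4 groups, the Infra team wins 3. The Infra team wins overall but not every group — no Simpson reversal.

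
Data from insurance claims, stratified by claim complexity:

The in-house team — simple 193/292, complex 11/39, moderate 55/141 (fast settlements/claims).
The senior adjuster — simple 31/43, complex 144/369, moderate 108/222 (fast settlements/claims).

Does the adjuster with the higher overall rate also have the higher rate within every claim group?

Simple: the in-house team 193/292 = 66.1%, the senior adjuster 31/43 = 72.1% → the senior adjuster
Complex: the in-house team 11/39 = 28.2%, the senior adjuster 144/369 = 39.0% → the senior adjuster
Moderate: the in-house team 55/141 = 39.0%, the senior adjuster 108/222 = 48.6% → the senior adjuster
Overall: the in-house team 259/472 = 54.9%, the senior adjuster 283/634 = 44.6% → the in-house team
The senior adjuster wins each claim group but the in-house team wins overall — the comparison reverses. The senior adjuster's claims skew toward complex, which has a lower base rate.

No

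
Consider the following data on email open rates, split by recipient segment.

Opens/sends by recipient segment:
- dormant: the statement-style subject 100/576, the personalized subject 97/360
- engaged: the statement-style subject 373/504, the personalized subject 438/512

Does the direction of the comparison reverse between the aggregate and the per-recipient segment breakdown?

Dormant: the statement-style subject 100/576 = 17.4%, the personalized subject 97/360 = 26.9% → the personalized subject
Engaged: the statement-style subject 373/504 = 74.0%, the personalized subject 438/512 = 85.5% → the personalized subject
Overall: the statement-style subject 473/1080 = 43.8%, the personalized subject 535/872 = 61.4% → the personalized subject
The personalized subject wins overall and in every recipient group — no reversal.

No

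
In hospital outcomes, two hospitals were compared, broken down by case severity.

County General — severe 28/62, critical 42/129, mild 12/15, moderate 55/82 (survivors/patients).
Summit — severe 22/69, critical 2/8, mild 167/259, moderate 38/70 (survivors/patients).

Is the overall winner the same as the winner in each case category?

No

Severe: County General 28/62 = 45.2%, Summit 22/69 = 31.9% → County General
Critical: County General 42/129 = 32.6%, Summit 2/8 = 25.0% → County General
Mild: County General 12/15 = 80.0%, Summit 167/259 = 64.5% → County General
Moderate: County General 55/82 = 67.1%, Summit 38/70 = 54.3% → County General
Overall: County General 137/288 = 47.6%, Summit 229/406 = 56.4% → Summit
County General wins each case group but Summit wins overall — the comparison reverses. County General's patients skew toward critical, which has a lower base rate.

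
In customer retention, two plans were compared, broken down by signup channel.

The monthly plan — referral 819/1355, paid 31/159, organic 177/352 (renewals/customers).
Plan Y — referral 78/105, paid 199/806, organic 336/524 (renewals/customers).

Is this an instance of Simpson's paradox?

Yes

Referral: the monthly plan 819/1355 = 60.4%, Plan Y 78/105 = 74.3% → Plan Y
Paid: the monthly plan 31/159 = 19.5%, Plan Y 199/806 = 24.7% → Plan Y
Organic: the monthly plan 177/352 = 50.3%, Plan Y 336/524 = 64.1% → Plan Y
Overall: the monthly plan 1027/1866 = 55.0%, Plan Y 613/1435 = 42.7% → the monthly plan
Plan Y wins each signup group but the monthly plan wins overall — the comparison reverses. Plan Y's customers skew toward paid, which has a lower base rate.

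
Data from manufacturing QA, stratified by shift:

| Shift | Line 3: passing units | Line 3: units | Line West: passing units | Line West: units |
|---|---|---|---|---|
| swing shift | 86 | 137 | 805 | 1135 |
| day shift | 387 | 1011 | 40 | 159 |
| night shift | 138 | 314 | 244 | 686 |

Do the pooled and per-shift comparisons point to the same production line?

Swing shift: Line 3 86/137 = 62.8%, Line West 805/1135 = 70.9% → Line West
Day shift: Line 3 387/1011 = 38.3%, Line West 40/159 = 25.2% → Line 3
Night shift: Line 3 138/314 = 43.9%, Line West 244/686 = 35.6% → Line 3
Overall: Line 3 611/1462 = 41.8%, Line West 1089/1980 = 55.0% → Line West
Neither sweeps: Line 3 wins 2 of 3 groups, Line West wins 1. Line West wins overall but not every group — no Simpson reversal.

No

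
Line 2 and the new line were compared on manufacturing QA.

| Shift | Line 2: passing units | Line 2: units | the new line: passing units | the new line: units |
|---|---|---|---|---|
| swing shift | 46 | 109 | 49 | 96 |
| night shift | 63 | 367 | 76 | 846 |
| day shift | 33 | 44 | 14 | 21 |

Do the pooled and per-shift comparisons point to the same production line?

Swing shift: Line 2 46/109 = 42.2%, the new line 49/96 = 51.0% → the new line
Night shift: Line 2 63/367 = 17.2%, the new line 76/846 = 9.0% → Line 2
Day shift: Line 2 33/44 = 75.0%, the new line 14/21 = 66.7% → Line 2
Overall: Line 2 142/520 = 27.3%, the new line 139/963 = 14.4% → Line 2
Neither sweeps: Line 2 wins 2 of 3 groups, the new line wins 1. Line 2 wins overall but not every group — no Simpson reversal.

No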